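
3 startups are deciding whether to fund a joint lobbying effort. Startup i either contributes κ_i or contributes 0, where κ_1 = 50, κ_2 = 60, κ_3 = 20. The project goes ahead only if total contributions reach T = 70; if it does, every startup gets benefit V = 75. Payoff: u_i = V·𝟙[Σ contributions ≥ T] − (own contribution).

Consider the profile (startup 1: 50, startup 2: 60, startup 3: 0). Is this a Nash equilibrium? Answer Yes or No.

Yes

Total = 110 ≥ 70: provided.
Startup 1 (pledges 50, payoff 25): dropping to 0 → total 60, payoff 0. No gain.
Startup 2 (pledges 60, payoff 15): dropping to 0 → total 50, payoff 0. No gain.
Startup 3 (pledges 0, payoff 75): pledging 20 → total 130, payoff 55. No gain.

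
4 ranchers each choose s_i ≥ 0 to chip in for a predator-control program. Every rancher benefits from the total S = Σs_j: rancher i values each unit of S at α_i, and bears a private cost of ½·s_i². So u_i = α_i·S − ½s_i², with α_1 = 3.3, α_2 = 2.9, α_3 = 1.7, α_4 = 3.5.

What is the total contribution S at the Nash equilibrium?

Rancher i's FOC: ∂u_i/∂s_i = α_i − s_i = 0, so s_i* = α_i.
NE contributions = (3.3, 2.9, 1.7, 3.5); S = 11.4.

11.4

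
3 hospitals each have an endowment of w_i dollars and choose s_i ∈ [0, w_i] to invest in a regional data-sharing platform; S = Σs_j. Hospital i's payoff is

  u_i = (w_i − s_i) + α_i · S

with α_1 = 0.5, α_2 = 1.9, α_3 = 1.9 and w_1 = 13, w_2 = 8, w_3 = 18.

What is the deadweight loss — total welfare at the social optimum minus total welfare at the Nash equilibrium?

42.9

∂u_i/∂s_i = α_i − 1, so hospital i contributes w_i if α_i > 1, else 0.
α_i > 1 for i ∈ {2, 3}; NE contributions (0, 8, 18), S = 26.
W^NE = Σw_i − S^NE + (Σα_i)·S^NE = 39 + 3.3·26 = 124.8.
Planner: ∂(Σu_j)/∂s_i = Σα_j − 1 = 3.3 > 0, so everyone contributes w_i; S^SO = 39, W^SO = 39 + 3.3·39 = 167.7.
Deadweight loss = 42.9.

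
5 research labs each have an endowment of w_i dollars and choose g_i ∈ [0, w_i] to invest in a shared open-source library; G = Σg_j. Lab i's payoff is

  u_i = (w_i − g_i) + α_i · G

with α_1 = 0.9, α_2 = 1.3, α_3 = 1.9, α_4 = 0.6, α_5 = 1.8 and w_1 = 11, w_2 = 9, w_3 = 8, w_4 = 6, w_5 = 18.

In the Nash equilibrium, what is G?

35

∂u_i/∂g_i = α_i − 1, so lab i contributes w_i if α_i > 1, else 0.
α_i > 1 for i ∈ {2, 3, 5}; NE contributions (0, 9, 8, 0, 18), G = 35.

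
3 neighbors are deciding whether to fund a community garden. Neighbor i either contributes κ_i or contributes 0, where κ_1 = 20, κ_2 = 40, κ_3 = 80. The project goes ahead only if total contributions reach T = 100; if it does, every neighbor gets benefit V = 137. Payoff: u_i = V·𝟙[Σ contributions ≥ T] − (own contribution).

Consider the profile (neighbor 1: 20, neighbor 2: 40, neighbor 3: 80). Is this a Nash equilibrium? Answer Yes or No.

No

Total = 140 ≥ 100: provided.
Neighbor 1 (pledges 20, payoff 117): dropping to 0 → total 120, payoff 137. Profitable deviation.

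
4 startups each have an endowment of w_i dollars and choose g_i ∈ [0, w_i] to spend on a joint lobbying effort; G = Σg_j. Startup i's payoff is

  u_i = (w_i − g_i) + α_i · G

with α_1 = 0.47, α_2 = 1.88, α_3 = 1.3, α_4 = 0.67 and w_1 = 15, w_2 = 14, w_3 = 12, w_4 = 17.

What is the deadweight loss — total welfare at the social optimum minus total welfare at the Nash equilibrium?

106.24

∂u_i/∂g_i = α_i − 1, so startup i contributes w_i if α_i > 1, else 0.
α_i > 1 for i ∈ {2, 3}; NE contributions (0, 14, 12, 0), G = 26.
W^NE = Σw_i − G^NE + (Σα_i)·G^NE = 58 + 3.32·26 = 144.32.
Planner: ∂(Σu_j)/∂g_i = Σα_j − 1 = 3.32 > 0, so everyone contributes w_i; G^SO = 58, W^SO = 58 + 3.32·58 = 250.56.
Deadweight loss = 106.24.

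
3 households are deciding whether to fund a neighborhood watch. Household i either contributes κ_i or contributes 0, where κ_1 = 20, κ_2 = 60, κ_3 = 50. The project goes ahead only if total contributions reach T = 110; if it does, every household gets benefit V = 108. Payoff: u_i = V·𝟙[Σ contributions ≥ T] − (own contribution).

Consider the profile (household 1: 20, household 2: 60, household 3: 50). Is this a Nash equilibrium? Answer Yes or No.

Total = 130 ≥ 110: provided.
Household 1 (pledges 20, payoff 88): dropping to 0 → total 110, payoff 108. Profitable deviation.

No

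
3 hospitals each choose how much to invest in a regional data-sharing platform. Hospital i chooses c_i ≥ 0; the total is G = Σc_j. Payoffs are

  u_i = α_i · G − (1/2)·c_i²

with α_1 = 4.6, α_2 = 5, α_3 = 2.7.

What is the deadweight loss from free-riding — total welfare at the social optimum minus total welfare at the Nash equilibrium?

Hospital i's FOC: ∂u_i/∂c_i = α_i − c_i = 0, so c_i* = α_i.
NE contributions = (4.6, 5, 2.7); G = 12.3.
W^NE = (Σα)·G − ½Σα_i² = 12.3² − ½·53.45 = 124.565.
Planner sets c_i = Σα_j = 12.3 for every i, so G^SO = 3·12.3 = 36.9.
W^SO = (Σα)·G^SO − ½·3·(Σα)² = (3/2)·12.3² = 226.935.
Deadweight loss = W^SO − W^NE = 102.37.

102.37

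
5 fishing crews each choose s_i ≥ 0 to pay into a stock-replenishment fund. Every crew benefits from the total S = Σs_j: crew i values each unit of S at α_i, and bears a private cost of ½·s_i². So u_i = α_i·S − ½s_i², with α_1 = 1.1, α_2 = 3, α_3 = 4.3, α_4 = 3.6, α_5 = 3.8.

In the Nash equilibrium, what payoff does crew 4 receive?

50.4

Crew i's FOC: ∂u_i/∂s_i = α_i − s_i = 0, so s_i* = α_i.
NE contributions = (1.1, 3, 4.3, 3.6, 3.8); S = 15.8.
u_4 = α_4·S − ½·(s_4)² = 3.6·15.8 − ½·3.6² = 50.4.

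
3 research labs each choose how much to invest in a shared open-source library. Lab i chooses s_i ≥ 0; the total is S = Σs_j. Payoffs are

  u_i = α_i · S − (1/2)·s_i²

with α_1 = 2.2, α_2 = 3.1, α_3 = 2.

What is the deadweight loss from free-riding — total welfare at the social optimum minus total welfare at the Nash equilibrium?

35.87

Lab i's FOC: ∂u_i/∂s_i = α_i − s_i = 0, so s_i* = α_i.
NE contributions = (2.2, 3.1, 2); S = 7.3.
W^NE = (Σα)·S − ½Σα_i² = 7.3² − ½·18.45 = 44.065.
Planner sets s_i = Σα_j = 7.3 for every i, so S^SO = 3·7.3 = 21.9.
W^SO = (Σα)·S^SO − ½·3·(Σα)² = (3/2)·7.3² = 79.935.
Deadweight loss = W^SO − W^NE = 35.87.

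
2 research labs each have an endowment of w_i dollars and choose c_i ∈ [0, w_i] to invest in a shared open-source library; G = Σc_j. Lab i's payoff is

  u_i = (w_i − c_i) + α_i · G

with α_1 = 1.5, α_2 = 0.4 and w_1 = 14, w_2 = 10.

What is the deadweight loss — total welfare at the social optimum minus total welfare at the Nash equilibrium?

9

∂u_i/∂c_i = α_i − 1, so lab i contributes w_i if α_i > 1, else 0.
α_i > 1 for i ∈ {1}; NE contributions (14, 0), G = 14.
W^NE = Σw_i − G^NE + (Σα_i)·G^NE = 24 + 0.9·14 = 36.6.
Planner: ∂(Σu_j)/∂c_i = Σα_j − 1 = 0.9 > 0, so everyone contributes w_i; G^SO = 24, W^SO = 24 + 0.9·24 = 45.6.
Deadweight loss = 9.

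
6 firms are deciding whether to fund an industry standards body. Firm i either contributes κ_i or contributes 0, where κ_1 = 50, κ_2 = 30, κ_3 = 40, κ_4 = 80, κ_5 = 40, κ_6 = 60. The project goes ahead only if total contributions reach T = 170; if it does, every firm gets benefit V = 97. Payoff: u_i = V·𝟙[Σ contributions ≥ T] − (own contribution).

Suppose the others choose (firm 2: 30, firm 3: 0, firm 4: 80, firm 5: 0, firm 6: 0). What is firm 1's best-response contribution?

0

Others' total = 110. Even contributing 50 gives 160 < 170: no benefit either way.
Best response: 0.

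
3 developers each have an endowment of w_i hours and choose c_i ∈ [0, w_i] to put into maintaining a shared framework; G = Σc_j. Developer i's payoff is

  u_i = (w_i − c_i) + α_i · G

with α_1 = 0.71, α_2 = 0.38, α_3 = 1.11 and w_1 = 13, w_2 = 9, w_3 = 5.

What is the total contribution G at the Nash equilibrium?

5

∂u_i/∂c_i = α_i − 1, so developer i contributes w_i if α_i > 1, else 0.
α_i > 1 for i ∈ {3}; NE contributions (0, 0, 5), G = 5.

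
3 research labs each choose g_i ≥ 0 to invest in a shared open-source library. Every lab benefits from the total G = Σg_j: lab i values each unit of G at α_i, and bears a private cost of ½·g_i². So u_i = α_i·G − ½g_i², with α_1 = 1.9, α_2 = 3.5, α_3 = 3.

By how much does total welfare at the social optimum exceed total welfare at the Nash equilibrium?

Lab i's FOC: ∂u_i/∂g_i = α_i − g_i = 0, so g_i* = α_i.
NE contributions = (1.9, 3.5, 3); G = 8.4.
W^NE = (Σα)·G − ½Σα_i² = 8.4² − ½·24.86 = 58.13.
Planner sets g_i = Σα_j = 8.4 for every i, so G^SO = 3·8.4 = 25.2.
W^SO = (Σα)·G^SO − ½·3·(Σα)² = (3/2)·8.4² = 105.84.
Deadweight loss = W^SO − W^NE = 47.71.

47.71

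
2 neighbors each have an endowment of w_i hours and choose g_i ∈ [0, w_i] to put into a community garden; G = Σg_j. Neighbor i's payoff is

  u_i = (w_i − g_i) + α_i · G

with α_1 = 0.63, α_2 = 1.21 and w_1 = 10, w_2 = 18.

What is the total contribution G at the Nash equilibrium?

18

∂u_i/∂g_i = α_i − 1, so neighbor i contributes w_i if α_i > 1, else 0.
α_i > 1 for i ∈ {2}; NE contributions (0, 18), G = 18.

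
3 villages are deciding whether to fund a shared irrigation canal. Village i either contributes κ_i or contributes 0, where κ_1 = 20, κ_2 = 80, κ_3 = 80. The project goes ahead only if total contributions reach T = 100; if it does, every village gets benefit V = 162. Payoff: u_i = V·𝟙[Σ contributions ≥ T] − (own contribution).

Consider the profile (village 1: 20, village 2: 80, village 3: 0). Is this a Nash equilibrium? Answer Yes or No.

Yes

Total = 100 ≥ 100: provided.
Village 1 (pledges 20, payoff 142): dropping to 0 → total 80, payoff 0. No gain.
Village 2 (pledges 80, payoff 82): dropping to 0 → total 20, payoff 0. No gain.
Village 3 (pledges 0, payoff 162): pledging 80 → total 180, payoff 82. No gain.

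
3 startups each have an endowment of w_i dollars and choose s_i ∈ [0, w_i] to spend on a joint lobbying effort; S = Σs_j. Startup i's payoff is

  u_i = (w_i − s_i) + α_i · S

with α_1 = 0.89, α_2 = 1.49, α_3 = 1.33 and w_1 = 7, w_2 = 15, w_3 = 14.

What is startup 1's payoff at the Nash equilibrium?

∂u_i/∂s_i = α_i − 1, so startup i contributes w_i if α_i > 1, else 0.
α_i > 1 for i ∈ {2, 3}; NE contributions (0, 15, 14), S = 29.
u_1 = (7 − 0) + 0.89·29 = 32.81.

32.81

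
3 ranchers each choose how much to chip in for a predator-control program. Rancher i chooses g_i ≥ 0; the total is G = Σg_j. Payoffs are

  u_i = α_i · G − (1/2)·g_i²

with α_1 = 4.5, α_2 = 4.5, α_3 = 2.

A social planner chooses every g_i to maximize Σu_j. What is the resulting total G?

Planner FOC: ∂(Σu_j)/∂g_i = (Σα_j) − g_i = 0, so g_i^SO = Σα_j = 11 for every i; G^SO = 33.

33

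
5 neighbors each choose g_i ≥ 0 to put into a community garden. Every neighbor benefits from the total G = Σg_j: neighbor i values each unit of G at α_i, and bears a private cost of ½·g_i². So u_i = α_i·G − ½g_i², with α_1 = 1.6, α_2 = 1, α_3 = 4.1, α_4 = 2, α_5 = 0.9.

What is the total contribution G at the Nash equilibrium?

9.6

Neighbor i's FOC: ∂u_i/∂g_i = α_i − g_i = 0, so g_i* = α_i.
NE contributions = (1.6, 1, 4.1, 2, 0.9); G = 9.6.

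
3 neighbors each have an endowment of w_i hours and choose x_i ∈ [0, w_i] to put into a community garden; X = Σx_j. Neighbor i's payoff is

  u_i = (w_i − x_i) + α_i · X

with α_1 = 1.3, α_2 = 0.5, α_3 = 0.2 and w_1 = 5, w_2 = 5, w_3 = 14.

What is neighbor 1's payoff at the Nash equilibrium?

∂u_i/∂x_i = α_i − 1, so neighbor i contributes w_i if α_i > 1, else 0.
α_i > 1 for i ∈ {1}; NE contributions (5, 0, 0), X = 5.
u_1 = (5 − 5) + 1.3·5 = 6.5.

6.5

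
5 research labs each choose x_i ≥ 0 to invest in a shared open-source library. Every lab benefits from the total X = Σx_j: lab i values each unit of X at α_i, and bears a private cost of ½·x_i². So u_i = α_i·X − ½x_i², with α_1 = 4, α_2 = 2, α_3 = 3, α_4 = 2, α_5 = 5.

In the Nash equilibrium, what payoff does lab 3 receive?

Lab i's FOC: ∂u_i/∂x_i = α_i − x_i = 0, so x_i* = α_i.
NE contributions = (4, 2, 3, 2, 5); X = 16.
u_3 = α_3·X − ½·(x_3)² = 3·16 − ½·3² = 43.5.

43.5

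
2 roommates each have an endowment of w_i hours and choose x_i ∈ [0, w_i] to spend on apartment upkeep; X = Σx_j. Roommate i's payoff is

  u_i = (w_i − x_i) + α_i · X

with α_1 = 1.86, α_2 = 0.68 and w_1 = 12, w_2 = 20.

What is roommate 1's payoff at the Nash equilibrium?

22.32

∂u_i/∂x_i = α_i − 1, so roommate i contributes w_i if α_i > 1, else 0.
α_i > 1 for i ∈ {1}; NE contributions (12, 0), X = 12.
u_1 = (12 − 12) + 1.86·12 = 22.32.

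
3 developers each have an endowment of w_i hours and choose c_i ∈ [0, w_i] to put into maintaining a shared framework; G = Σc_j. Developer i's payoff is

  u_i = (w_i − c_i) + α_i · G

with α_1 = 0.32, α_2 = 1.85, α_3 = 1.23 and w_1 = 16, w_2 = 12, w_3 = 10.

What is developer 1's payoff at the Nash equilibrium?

∂u_i/∂c_i = α_i − 1, so developer i contributes w_i if α_i > 1, else 0.
α_i > 1 for i ∈ {2, 3}; NE contributions (0, 12, 10), G = 22.
u_1 = (16 − 0) + 0.32·22 = 23.04.

23.04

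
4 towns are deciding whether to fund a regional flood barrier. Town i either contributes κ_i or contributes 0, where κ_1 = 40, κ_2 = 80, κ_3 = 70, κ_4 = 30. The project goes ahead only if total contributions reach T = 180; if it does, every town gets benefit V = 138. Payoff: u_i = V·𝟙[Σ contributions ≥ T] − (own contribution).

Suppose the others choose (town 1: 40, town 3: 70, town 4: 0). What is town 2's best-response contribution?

Others' total = 110. Contributing 80 brings total to 190 ≥ 180: gain V − κ_2 = 58.
Best response: 80.

80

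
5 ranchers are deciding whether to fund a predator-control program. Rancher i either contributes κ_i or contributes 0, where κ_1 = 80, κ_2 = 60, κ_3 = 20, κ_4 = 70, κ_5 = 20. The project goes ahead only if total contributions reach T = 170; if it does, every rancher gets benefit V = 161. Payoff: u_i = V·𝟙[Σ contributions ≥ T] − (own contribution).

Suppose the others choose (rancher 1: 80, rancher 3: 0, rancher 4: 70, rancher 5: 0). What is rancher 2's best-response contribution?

Others' total = 150. Contributing 60 brings total to 210 ≥ 170: gain V − κ_2 = 101.
Best response: 60.

60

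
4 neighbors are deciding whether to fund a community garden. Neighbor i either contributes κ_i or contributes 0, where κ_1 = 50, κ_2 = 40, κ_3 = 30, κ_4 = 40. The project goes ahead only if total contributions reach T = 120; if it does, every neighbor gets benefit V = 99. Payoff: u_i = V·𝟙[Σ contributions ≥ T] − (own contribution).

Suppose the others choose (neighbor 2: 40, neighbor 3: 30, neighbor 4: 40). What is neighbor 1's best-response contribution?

Others' total = 110. Contributing 50 brings total to 160 ≥ 120: gain V − κ_1 = 49.
Best response: 50.

50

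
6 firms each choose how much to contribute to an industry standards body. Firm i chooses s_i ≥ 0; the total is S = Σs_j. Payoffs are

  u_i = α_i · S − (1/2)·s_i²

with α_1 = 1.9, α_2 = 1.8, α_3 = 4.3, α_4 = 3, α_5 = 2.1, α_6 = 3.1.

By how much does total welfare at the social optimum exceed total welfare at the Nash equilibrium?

Firm i's FOC: ∂u_i/∂s_i = α_i − s_i = 0, so s_i* = α_i.
NE contributions = (1.9, 1.8, 4.3, 3, 2.1, 3.1); S = 16.2.
W^NE = (Σα)·S − ½Σα_i² = 16.2² − ½·48.36 = 238.26.
Planner sets s_i = Σα_j = 16.2 for every i, so S^SO = 6·16.2 = 97.2.
W^SO = (Σα)·S^SO − ½·6·(Σα)² = (6/2)·16.2² = 787.32.
Deadweight loss = W^SO − W^NE = 549.06.

549.06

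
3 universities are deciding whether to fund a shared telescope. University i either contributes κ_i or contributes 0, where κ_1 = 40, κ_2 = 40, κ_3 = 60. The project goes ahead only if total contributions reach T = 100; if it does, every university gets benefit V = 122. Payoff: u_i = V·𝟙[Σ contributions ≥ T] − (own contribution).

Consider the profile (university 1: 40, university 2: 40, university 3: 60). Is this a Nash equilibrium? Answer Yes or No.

No

Total = 140 ≥ 100: provided.
University 1 (pledges 40, payoff 82): dropping to 0 → total 100, payoff 122. Profitable deviation.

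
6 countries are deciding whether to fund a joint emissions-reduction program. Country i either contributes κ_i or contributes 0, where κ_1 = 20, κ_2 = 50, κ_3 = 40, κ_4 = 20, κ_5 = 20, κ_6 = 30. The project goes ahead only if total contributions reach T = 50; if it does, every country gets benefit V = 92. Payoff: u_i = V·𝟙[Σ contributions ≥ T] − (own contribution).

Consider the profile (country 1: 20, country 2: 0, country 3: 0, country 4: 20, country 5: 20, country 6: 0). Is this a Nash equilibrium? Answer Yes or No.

Yes

Total = 60 ≥ 50: provided.
Country 1 (pledges 20, payoff 72): dropping to 0 → total 40, payoff 0. No gain.
Country 2 (pledges 0, payoff 92): pledging 50 → total 110, payoff 42. No gain.
Country 3 (pledges 0, payoff 92): pledging 40 → total 100, payoff 52. No gain.
Country 4 (pledges 20, payoff 72): dropping to 0 → total 40, payoff 0. No gain.
Country 5 (pledges 20, payoff 72): dropping to 0 → total 40, payoff 0. No gain.
Country 6 (pledges 0, payoff 92): pledging 30 → total 90, payoff 62. No gain.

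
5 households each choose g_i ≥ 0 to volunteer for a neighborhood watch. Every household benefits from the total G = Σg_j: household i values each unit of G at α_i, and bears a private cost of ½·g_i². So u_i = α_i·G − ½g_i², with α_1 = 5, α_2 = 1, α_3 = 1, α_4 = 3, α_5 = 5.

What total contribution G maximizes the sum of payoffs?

Planner FOC: ∂(Σu_j)/∂g_i = (Σα_j) − g_i = 0, so g_i^SO = Σα_j = 15 for every i; G^SO = 75.

75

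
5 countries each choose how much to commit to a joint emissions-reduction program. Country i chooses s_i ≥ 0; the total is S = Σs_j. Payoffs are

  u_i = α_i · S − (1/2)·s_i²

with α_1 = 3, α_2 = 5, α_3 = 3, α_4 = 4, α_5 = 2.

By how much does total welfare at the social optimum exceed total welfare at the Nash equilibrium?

Country i's FOC: ∂u_i/∂s_i = α_i − s_i = 0, so s_i* = α_i.
NE contributions = (3, 5, 3, 4, 2); S = 17.
W^NE = (Σα)·S − ½Σα_i² = 17² − ½·63 = 257.5.
Planner sets s_i = Σα_j = 17 for every i, so S^SO = 5·17 = 85.
W^SO = (Σα)·S^SO − ½·5·(Σα)² = (5/2)·17² = 722.5.
Deadweight loss = W^SO − W^NE = 465.

465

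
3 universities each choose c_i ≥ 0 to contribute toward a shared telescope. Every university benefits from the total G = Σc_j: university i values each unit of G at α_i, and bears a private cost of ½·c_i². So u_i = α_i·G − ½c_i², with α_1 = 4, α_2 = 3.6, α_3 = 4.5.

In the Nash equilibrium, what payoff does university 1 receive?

University i's FOC: ∂u_i/∂c_i = α_i − c_i = 0, so c_i* = α_i.
NE contributions = (4, 3.6, 4.5); G = 12.1.
u_1 = α_1·G − ½·(c_1)² = 4·12.1 − ½·4² = 40.4.

40.4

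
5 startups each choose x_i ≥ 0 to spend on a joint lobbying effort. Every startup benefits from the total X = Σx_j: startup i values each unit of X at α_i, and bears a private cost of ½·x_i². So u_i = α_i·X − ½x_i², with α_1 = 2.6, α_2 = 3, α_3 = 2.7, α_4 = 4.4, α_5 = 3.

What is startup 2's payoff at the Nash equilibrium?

Startup i's FOC: ∂u_i/∂x_i = α_i − x_i = 0, so x_i* = α_i.
NE contributions = (2.6, 3, 2.7, 4.4, 3); X = 15.7.
u_2 = α_2·X − ½·(x_2)² = 3·15.7 − ½·3² = 42.6.

42.6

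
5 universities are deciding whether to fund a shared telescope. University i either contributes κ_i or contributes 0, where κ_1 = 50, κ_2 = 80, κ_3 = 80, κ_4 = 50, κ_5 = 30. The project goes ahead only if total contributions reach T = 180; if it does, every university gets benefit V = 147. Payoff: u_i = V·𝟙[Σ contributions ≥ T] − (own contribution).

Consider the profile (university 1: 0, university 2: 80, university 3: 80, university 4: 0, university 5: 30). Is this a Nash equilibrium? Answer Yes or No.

Total = 190 ≥ 180: provided.
University 1 (pledges 0, payoff 147): pledging 50 → total 240, payoff 97. No gain.
University 2 (pledges 80, payoff 67): dropping to 0 → total 110, payoff 0. No gain.
University 3 (pledges 80, payoff 67): dropping to 0 → total 110, payoff 0. No gain.
University 4 (pledges 0, payoff 147): pledging 50 → total 240, payoff 97. No gain.
University 5 (pledges 30, payoff 117): dropping to 0 → total 160, payoff 0. No gain.

Yes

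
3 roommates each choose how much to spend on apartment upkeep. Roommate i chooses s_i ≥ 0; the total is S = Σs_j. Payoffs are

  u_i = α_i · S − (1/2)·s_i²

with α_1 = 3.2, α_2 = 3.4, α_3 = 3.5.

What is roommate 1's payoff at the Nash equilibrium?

27.2

Roommate i's FOC: ∂u_i/∂s_i = α_i − s_i = 0, so s_i* = α_i.
NE contributions = (3.2, 3.4, 3.5); S = 10.1.
u_1 = α_1·S − ½·(s_1)² = 3.2·10.1 − ½·3.2² = 27.2.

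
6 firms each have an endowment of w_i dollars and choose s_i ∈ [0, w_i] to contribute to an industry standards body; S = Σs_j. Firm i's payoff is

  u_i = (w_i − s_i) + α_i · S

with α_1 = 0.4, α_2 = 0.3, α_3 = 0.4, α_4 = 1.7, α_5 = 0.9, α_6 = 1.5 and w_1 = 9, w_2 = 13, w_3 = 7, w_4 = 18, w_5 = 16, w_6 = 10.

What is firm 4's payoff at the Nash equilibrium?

∂u_i/∂s_i = α_i − 1, so firm i contributes w_i if α_i > 1, else 0.
α_i > 1 for i ∈ {4, 6}; NE contributions (0, 0, 0, 18, 0, 10), S = 28.
u_4 = (18 − 18) + 1.7·28 = 47.6.

47.6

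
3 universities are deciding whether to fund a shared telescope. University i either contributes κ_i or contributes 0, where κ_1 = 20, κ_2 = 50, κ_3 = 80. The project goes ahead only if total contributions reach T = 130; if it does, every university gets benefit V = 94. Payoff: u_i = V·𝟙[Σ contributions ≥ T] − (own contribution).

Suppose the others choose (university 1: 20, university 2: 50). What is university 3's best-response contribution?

80

Others' total = 70. Contributing 80 brings total to 150 ≥ 130: gain V − κ_3 = 14.
Best response: 80.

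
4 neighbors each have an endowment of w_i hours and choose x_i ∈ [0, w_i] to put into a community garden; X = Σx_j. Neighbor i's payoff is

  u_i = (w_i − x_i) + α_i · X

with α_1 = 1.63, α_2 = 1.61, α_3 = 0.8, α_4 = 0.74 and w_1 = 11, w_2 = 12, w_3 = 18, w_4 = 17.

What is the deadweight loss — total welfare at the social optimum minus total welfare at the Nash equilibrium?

∂u_i/∂x_i = α_i − 1, so neighbor i contributes w_i if α_i > 1, else 0.
α_i > 1 for i ∈ {1, 2}; NE contributions (11, 12, 0, 0), X = 23.
W^NE = Σw_i − X^NE + (Σα_i)·X^NE = 58 + 3.78·23 = 144.94.
Planner: ∂(Σu_j)/∂x_i = Σα_j − 1 = 3.78 > 0, so everyone contributes w_i; X^SO = 58, W^SO = 58 + 3.78·58 = 277.24.
Deadweight loss = 132.3.

132.3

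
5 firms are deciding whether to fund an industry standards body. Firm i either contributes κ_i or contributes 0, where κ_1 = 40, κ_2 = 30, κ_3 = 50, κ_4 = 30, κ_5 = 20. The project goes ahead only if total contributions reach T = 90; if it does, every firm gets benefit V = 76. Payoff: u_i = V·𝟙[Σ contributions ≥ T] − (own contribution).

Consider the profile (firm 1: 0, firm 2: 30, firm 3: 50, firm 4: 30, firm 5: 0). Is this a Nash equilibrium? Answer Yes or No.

Total = 110 ≥ 90: provided.
Firm 1 (pledges 0, payoff 76): pledging 40 → total 150, payoff 36. No gain.
Firm 2 (pledges 30, payoff 46): dropping to 0 → total 80, payoff 0. No gain.
Firm 3 (pledges 50, payoff 26): dropping to 0 → total 60, payoff 0. No gain.
Firm 4 (pledges 30, payoff 46): dropping to 0 → total 80, payoff 0. No gain.
Firm 5 (pledges 0, payoff 76): pledging 20 → total 130, payoff 56. No gain.

Yes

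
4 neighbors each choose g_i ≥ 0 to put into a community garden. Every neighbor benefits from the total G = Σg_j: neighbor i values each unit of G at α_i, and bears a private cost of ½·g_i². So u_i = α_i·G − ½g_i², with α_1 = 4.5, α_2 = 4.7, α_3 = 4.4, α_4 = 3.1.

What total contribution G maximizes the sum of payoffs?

66.8

Planner FOC: ∂(Σu_j)/∂g_i = (Σα_j) − g_i = 0, so g_i^SO = Σα_j = 16.7 for every i; G^SO = 66.8.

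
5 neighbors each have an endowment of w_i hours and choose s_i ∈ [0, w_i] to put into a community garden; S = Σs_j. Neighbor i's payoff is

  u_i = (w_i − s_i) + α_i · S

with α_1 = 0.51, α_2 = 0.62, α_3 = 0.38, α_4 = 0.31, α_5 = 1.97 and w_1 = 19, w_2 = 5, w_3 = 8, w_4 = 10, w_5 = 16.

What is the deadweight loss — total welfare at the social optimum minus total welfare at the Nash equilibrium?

117.18

∂u_i/∂s_i = α_i − 1, so neighbor i contributes w_i if α_i > 1, else 0.
α_i > 1 for i ∈ {5}; NE contributions (0, 0, 0, 0, 16), S = 16.
W^NE = Σw_i − S^NE + (Σα_i)·S^NE = 58 + 2.79·16 = 102.64.
Planner: ∂(Σu_j)/∂s_i = Σα_j − 1 = 2.79 > 0, so everyone contributes w_i; S^SO = 58, W^SO = 58 + 2.79·58 = 219.82.
Deadweight loss = 117.18.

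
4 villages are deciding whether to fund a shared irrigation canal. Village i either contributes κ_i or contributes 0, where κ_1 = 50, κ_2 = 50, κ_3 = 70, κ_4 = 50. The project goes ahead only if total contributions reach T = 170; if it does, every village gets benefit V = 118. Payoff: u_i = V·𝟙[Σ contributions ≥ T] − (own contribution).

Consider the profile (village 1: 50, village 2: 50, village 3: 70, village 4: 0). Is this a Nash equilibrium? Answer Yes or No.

Total = 170 ≥ 170: provided.
Village 1 (pledges 50, payoff 68): dropping to 0 → total 120, payoff 0. No gain.
Village 2 (pledges 50, payoff 68): dropping to 0 → total 120, payoff 0. No gain.
Village 3 (pledges 70, payoff 48): dropping to 0 → total 100, payoff 0. No gain.
Village 4 (pledges 0, payoff 118): pledging 50 → total 220, payoff 68. No gain.

Yes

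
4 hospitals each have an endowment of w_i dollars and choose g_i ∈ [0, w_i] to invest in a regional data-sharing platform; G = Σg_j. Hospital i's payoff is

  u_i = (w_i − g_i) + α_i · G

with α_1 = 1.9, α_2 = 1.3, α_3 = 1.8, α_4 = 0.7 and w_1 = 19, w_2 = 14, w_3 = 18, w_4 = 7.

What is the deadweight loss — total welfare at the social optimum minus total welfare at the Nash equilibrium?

∂u_i/∂g_i = α_i − 1, so hospital i contributes w_i if α_i > 1, else 0.
α_i > 1 for i ∈ {1, 2, 3}; NE contributions (19, 14, 18, 0), G = 51.
W^NE = Σw_i − G^NE + (Σα_i)·G^NE = 58 + 4.7·51 = 297.7.
Planner: ∂(Σu_j)/∂g_i = Σα_j − 1 = 4.7 > 0, so everyone contributes w_i; G^SO = 58, W^SO = 58 + 4.7·58 = 330.6.
Deadweight loss = 32.9.

32.9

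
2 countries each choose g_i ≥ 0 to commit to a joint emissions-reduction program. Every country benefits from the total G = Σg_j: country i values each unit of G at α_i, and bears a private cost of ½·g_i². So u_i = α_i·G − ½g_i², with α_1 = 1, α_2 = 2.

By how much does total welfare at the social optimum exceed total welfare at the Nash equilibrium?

Country i's FOC: ∂u_i/∂g_i = α_i − g_i = 0, so g_i* = α_i.
NE contributions = (1, 2); G = 3.
W^NE = (Σα)·G − ½Σα_i² = 3² − ½·5 = 6.5.
Planner sets g_i = Σα_j = 3 for every i, so G^SO = 2·3 = 6.
W^SO = (Σα)·G^SO − ½·2·(Σα)² = (2/2)·3² = 9.
Deadweight loss = W^SO − W^NE = 2.5.

2.5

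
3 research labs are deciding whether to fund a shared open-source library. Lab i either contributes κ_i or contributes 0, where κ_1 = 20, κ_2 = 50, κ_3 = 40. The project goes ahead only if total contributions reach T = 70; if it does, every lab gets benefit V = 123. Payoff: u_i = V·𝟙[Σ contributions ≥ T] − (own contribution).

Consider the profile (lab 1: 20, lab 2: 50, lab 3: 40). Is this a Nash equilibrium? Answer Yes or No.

Total = 110 ≥ 70: provided.
Lab 1 (pledges 20, payoff 103): dropping to 0 → total 90, payoff 123. Profitable deviation.

No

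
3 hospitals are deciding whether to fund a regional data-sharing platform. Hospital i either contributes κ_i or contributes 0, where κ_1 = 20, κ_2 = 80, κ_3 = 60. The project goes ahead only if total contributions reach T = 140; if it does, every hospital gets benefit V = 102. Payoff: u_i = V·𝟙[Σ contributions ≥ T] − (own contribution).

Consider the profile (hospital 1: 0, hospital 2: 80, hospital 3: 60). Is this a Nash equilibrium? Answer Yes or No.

Total = 140 ≥ 140: provided.
Hospital 1 (pledges 0, payoff 102): pledging 20 → total 160, payoff 82. No gain.
Hospital 2 (pledges 80, payoff 22): dropping to 0 → total 60, payoff 0. No gain.
Hospital 3 (pledges 60, payoff 42): dropping to 0 → total 80, payoff 0. No gain.

Yes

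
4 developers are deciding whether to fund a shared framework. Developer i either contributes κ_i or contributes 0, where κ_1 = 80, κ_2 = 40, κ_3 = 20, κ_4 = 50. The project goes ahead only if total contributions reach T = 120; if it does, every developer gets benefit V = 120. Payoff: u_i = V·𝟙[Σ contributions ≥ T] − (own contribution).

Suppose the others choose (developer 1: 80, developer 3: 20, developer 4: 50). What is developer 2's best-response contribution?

Others' total = 150 ≥ 120; contributing adds cost 40 for no extra benefit.
Best response: 0.

0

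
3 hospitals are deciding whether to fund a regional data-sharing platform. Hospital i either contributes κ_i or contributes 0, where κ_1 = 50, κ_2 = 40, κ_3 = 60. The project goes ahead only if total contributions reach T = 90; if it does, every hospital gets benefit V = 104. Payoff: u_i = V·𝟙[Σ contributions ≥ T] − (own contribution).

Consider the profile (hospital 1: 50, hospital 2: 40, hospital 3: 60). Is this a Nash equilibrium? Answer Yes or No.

No

Total = 150 ≥ 90: provided.
Hospital 1 (pledges 50, payoff 54): dropping to 0 → total 100, payoff 104. Profitable deviation.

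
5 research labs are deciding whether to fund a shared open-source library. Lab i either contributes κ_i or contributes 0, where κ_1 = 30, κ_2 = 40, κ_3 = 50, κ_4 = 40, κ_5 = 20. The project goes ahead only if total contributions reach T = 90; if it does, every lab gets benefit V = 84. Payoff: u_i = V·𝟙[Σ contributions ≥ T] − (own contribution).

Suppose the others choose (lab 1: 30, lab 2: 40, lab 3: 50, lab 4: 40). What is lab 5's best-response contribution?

Others' total = 160 ≥ 90; contributing adds cost 20 for no extra benefit.
Best response: 0.

0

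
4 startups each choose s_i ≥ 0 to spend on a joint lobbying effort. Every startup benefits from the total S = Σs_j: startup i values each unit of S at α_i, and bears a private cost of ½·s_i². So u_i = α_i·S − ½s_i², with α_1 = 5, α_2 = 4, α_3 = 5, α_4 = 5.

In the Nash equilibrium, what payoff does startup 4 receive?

82.5

Startup i's FOC: ∂u_i/∂s_i = α_i − s_i = 0, so s_i* = α_i.
NE contributions = (5, 4, 5, 5); S = 19.
u_4 = α_4·S − ½·(s_4)² = 5·19 − ½·5² = 82.5.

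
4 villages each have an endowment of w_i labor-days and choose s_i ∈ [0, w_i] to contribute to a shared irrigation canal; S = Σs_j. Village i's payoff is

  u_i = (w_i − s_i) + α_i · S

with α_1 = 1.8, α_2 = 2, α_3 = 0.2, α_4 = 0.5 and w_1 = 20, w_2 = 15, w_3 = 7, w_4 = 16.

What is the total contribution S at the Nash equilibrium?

35

∂u_i/∂s_i = α_i − 1, so village i contributes w_i if α_i > 1, else 0.
α_i > 1 for i ∈ {1, 2}; NE contributions (20, 15, 0, 0), S = 35.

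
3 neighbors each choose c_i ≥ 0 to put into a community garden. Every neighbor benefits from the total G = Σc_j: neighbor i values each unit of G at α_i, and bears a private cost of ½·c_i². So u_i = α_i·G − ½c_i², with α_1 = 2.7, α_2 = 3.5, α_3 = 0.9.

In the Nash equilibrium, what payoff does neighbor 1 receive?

15.525

Neighbor i's FOC: ∂u_i/∂c_i = α_i − c_i = 0, so c_i* = α_i.
NE contributions = (2.7, 3.5, 0.9); G = 7.1.
u_1 = α_1·G − ½·(c_1)² = 2.7·7.1 − ½·2.7² = 15.525.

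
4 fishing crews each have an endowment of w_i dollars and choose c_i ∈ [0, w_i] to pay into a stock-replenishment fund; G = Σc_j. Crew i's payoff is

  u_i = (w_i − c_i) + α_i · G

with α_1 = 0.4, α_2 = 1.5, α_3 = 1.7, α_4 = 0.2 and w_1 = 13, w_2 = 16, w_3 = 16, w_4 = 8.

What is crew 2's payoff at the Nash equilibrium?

48

∂u_i/∂c_i = α_i − 1, so crew i contributes w_i if α_i > 1, else 0.
α_i > 1 for i ∈ {2, 3}; NE contributions (0, 16, 16, 0), G = 32.
u_2 = (16 − 16) + 1.5·32 = 48.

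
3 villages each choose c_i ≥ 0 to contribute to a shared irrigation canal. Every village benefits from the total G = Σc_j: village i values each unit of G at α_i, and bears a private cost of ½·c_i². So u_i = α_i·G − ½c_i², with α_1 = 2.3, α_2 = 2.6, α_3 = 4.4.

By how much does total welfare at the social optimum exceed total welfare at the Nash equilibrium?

58.95

Village i's FOC: ∂u_i/∂c_i = α_i − c_i = 0, so c_i* = α_i.
NE contributions = (2.3, 2.6, 4.4); G = 9.3.
W^NE = (Σα)·G − ½Σα_i² = 9.3² − ½·31.41 = 70.785.
Planner sets c_i = Σα_j = 9.3 for every i, so G^SO = 3·9.3 = 27.9.
W^SO = (Σα)·G^SO − ½·3·(Σα)² = (3/2)·9.3² = 129.735.
Deadweight loss = W^SO − W^NE = 58.95.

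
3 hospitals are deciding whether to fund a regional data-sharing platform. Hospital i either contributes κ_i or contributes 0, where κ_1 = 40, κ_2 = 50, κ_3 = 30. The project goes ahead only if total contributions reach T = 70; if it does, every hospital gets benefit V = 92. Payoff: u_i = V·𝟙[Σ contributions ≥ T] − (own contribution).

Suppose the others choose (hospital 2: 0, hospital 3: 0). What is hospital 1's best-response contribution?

0

Others' total = 0. Even contributing 40 gives 40 < 70: no benefit either way.
Best response: 0.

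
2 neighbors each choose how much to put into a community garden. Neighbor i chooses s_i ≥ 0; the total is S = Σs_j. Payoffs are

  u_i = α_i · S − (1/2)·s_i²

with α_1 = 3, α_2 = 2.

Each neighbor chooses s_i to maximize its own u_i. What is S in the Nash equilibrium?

Neighbor i's FOC: ∂u_i/∂s_i = α_i − s_i = 0, so s_i* = α_i.
NE contributions = (3, 2); S = 5.

5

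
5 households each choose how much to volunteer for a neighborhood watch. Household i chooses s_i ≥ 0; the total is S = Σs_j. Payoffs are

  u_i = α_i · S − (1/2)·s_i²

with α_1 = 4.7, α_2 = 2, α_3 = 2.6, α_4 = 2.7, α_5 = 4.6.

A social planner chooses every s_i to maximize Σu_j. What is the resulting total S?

Planner FOC: ∂(Σu_j)/∂s_i = (Σα_j) − s_i = 0, so s_i^SO = Σα_j = 16.6 for every i; S^SO = 83.

83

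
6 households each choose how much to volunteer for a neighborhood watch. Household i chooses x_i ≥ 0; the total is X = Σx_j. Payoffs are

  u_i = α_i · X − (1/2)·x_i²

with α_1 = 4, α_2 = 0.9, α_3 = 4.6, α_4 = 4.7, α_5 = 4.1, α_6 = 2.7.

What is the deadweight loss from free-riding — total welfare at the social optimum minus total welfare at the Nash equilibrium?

Household i's FOC: ∂u_i/∂x_i = α_i − x_i = 0, so x_i* = α_i.
NE contributions = (4, 0.9, 4.6, 4.7, 4.1, 2.7); X = 21.
W^NE = (Σα)·X − ½Σα_i² = 21² − ½·84.16 = 398.92.
Planner sets x_i = Σα_j = 21 for every i, so X^SO = 6·21 = 126.
W^SO = (Σα)·X^SO − ½·6·(Σα)² = (6/2)·21² = 1323.
Deadweight loss = W^SO − W^NE = 924.08.

924.08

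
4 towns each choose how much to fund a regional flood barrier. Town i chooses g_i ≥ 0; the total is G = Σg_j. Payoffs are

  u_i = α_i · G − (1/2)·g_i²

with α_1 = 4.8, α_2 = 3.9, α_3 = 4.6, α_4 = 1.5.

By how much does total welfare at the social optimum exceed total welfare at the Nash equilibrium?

Town i's FOC: ∂u_i/∂g_i = α_i − g_i = 0, so g_i* = α_i.
NE contributions = (4.8, 3.9, 4.6, 1.5); G = 14.8.
W^NE = (Σα)·G − ½Σα_i² = 14.8² − ½·61.66 = 188.21.
Planner sets g_i = Σα_j = 14.8 for every i, so G^SO = 4·14.8 = 59.2.
W^SO = (Σα)·G^SO − ½·4·(Σα)² = (4/2)·14.8² = 438.08.
Deadweight loss = W^SO − W^NE = 249.87.

249.87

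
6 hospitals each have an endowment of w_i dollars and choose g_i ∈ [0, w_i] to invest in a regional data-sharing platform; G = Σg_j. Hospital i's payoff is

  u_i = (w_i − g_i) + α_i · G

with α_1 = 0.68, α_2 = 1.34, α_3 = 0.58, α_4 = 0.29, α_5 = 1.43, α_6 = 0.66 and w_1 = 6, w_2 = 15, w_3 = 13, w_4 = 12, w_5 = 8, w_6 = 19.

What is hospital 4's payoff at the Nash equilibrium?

∂u_i/∂g_i = α_i − 1, so hospital i contributes w_i if α_i > 1, else 0.
α_i > 1 for i ∈ {2, 5}; NE contributions (0, 15, 0, 0, 8, 0), G = 23.
u_4 = (12 − 0) + 0.29·23 = 18.67.

18.67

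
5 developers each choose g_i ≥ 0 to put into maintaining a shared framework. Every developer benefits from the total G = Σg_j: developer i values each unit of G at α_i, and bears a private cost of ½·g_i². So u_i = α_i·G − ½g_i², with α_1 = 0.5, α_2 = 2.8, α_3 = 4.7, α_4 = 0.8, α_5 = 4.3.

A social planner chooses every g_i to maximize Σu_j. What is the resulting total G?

65.5

Planner FOC: ∂(Σu_j)/∂g_i = (Σα_j) − g_i = 0, so g_i^SO = Σα_j = 13.1 for every i; G^SO = 65.5.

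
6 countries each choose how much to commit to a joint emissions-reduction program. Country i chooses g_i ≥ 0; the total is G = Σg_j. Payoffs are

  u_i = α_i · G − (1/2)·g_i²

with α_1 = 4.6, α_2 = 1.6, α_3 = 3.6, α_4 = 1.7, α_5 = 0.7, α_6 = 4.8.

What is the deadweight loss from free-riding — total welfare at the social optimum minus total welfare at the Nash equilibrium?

Country i's FOC: ∂u_i/∂g_i = α_i − g_i = 0, so g_i* = α_i.
NE contributions = (4.6, 1.6, 3.6, 1.7, 0.7, 4.8); G = 17.
W^NE = (Σα)·G − ½Σα_i² = 17² − ½·63.1 = 257.45.
Planner sets g_i = Σα_j = 17 for every i, so G^SO = 6·17 = 102.
W^SO = (Σα)·G^SO − ½·6·(Σα)² = (6/2)·17² = 867.
Deadweight loss = W^SO − W^NE = 609.55.

609.55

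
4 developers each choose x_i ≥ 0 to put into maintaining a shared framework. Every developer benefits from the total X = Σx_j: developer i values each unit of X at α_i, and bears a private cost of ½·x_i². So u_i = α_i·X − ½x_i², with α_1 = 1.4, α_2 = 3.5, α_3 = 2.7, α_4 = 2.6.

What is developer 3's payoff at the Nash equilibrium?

23.895

Developer i's FOC: ∂u_i/∂x_i = α_i − x_i = 0, so x_i* = α_i.
NE contributions = (1.4, 3.5, 2.7, 2.6); X = 10.2.
u_3 = α_3·X − ½·(x_3)² = 2.7·10.2 − ½·2.7² = 23.895.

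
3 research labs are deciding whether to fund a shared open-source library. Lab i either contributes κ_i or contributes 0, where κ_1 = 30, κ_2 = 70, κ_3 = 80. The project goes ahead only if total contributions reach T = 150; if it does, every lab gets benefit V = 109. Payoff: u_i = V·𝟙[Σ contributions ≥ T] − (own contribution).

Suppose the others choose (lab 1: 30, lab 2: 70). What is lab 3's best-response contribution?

80

Others' total = 100. Contributing 80 brings total to 180 ≥ 150: gain V − κ_3 = 29.
Best response: 80.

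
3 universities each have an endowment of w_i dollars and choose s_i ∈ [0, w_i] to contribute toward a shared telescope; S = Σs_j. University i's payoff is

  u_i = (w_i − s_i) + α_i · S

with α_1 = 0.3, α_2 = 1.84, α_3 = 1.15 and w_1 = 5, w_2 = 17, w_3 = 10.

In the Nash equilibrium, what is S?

27

∂u_i/∂s_i = α_i − 1, so university i contributes w_i if α_i > 1, else 0.
α_i > 1 for i ∈ {2, 3}; NE contributions (0, 17, 10), S = 27.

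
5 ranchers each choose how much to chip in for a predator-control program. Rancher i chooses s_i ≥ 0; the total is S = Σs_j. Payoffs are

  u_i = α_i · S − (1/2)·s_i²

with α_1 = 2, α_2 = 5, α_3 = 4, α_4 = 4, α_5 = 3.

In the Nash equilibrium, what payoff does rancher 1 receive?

34

Rancher i's FOC: ∂u_i/∂s_i = α_i − s_i = 0, so s_i* = α_i.
NE contributions = (2, 5, 4, 4, 3); S = 18.
u_1 = α_1·S − ½·(s_1)² = 2·18 − ½·2² = 34.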